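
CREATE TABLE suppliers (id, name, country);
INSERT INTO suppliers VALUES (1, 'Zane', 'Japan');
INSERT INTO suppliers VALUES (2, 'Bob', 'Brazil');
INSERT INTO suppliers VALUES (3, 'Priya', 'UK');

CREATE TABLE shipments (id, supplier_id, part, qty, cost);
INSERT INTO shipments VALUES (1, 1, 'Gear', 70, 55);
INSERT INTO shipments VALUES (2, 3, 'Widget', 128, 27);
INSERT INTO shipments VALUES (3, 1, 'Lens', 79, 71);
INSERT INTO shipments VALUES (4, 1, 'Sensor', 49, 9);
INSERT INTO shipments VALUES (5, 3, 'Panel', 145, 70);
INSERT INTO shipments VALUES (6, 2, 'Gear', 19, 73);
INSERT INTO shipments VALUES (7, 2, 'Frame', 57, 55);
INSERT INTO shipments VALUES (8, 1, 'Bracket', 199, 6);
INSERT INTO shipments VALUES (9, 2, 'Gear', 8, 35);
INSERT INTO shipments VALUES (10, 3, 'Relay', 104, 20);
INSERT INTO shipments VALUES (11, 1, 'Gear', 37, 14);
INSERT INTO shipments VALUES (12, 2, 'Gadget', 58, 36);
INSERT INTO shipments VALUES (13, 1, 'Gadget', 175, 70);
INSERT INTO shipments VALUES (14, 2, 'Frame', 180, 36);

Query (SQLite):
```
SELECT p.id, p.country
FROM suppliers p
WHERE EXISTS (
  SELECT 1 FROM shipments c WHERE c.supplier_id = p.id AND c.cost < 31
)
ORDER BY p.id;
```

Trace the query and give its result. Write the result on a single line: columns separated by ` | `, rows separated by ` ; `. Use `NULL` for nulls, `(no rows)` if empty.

For each suppliers row, check whether any shipments with matching supplier_id has cost < 31.
Keep rows where that is true.

1 | Japan ; 3 | UK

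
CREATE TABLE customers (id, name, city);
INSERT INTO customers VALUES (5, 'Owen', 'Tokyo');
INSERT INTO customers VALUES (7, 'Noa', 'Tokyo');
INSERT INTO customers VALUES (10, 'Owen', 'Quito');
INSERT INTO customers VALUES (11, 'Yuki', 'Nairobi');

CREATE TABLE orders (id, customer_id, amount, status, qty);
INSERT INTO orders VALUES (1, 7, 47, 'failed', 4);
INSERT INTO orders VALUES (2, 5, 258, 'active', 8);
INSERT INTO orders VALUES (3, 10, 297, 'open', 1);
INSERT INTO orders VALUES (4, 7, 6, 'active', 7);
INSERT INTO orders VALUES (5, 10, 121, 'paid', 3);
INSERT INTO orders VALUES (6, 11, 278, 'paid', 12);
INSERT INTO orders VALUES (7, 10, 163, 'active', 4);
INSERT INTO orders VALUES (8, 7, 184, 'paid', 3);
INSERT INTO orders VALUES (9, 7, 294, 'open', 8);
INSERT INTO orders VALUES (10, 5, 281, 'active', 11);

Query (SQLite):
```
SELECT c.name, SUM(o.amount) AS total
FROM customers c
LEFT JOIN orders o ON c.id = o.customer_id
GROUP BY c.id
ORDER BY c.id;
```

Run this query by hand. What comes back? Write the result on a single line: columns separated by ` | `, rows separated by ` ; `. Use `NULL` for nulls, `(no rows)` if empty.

LEFT JOIN keeps every customers row; unmatched ones get NULL for orders columns.
Group by customers.id and compute SUM(o.amount). SUM over an all-NULL group is NULL.
  5: ids {2, 10} → SUM(o.amount)=539
  7: ids {1, 4, 8, 9} → SUM(o.amount)=531
  10: ids {3, 5, 7} → SUM(o.amount)=581
  11: ids {6} → SUM(o.amount)=278

Owen | 539 ; Noa | 531 ; Owen | 581 ; Yuki | 278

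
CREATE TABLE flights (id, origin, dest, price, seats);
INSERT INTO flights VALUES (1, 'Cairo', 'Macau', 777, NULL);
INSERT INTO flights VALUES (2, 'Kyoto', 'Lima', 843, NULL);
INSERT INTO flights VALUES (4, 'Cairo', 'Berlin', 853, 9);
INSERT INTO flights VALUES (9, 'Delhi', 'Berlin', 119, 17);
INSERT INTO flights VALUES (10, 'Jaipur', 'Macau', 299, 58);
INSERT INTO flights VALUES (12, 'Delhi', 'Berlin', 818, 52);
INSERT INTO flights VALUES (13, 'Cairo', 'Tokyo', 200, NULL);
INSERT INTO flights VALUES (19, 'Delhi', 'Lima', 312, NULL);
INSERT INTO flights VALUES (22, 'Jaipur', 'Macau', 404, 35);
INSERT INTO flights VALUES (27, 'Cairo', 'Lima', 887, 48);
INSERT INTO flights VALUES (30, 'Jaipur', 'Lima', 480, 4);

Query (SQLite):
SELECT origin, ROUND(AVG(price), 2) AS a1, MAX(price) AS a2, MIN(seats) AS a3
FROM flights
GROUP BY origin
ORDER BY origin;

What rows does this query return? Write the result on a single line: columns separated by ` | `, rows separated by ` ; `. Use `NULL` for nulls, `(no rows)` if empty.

Group flights by origin.
Per group compute: ROUND(AVG(price), 2), MAX(price), MIN(seats).
  Cairo: ids {1, 4, 13, 27} → ROUND(AVG(price), 2)=679.25, MAX(price)=887, MIN(seats)=9
  Delhi: ids {9, 12, 19} → ROUND(AVG(price), 2)=416.33, MAX(price)=818, MIN(seats)=17
  Jaipur: ids {10, 22, 30} → ROUND(AVG(price), 2)=394.33, MAX(price)=480, MIN(seats)=4
  Kyoto: ids {2} → ROUND(AVG(price), 2)=843, MAX(price)=843, MIN(seats)=NULL

Cairo | 679.25 | 887 | 9 ; Delhi | 416.33 | 818 | 17 ; Jaipur | 394.33 | 480 | 4 ; Kyoto | 843 | 843 | NULL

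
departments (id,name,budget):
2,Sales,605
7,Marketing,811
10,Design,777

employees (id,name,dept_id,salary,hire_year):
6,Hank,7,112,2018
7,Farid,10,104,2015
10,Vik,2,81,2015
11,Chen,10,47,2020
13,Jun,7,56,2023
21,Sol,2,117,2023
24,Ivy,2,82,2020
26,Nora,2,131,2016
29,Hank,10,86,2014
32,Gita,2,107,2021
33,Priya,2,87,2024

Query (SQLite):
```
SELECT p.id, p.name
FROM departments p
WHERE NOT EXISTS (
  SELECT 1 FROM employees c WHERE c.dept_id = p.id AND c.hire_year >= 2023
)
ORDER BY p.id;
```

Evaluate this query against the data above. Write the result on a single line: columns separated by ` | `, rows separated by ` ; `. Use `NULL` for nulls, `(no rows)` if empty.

10 | Design

For each departments row, check whether any employees with matching dept_id has hire_year >= 2023.
Keep rows where that is false.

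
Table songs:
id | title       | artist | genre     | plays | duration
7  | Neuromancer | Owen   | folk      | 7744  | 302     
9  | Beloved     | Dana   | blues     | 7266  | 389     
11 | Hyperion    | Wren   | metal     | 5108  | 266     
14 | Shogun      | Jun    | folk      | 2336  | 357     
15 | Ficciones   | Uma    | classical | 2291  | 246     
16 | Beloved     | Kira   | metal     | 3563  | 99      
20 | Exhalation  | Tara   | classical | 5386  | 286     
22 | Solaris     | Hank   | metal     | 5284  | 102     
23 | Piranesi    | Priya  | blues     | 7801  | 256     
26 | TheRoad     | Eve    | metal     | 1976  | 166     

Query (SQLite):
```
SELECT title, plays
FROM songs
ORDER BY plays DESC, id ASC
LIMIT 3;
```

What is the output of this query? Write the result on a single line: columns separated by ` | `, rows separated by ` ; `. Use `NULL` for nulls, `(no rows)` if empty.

Piranesi | 7801 ; Neuromancer | 7744 ; Beloved | 7266

Sort by plays desc, tiebreak id asc: (7801, id=23), (7744, id=7), (7266, id=9), (5386, id=20), (5284, id=22), (5108, id=11) …. Take first 3.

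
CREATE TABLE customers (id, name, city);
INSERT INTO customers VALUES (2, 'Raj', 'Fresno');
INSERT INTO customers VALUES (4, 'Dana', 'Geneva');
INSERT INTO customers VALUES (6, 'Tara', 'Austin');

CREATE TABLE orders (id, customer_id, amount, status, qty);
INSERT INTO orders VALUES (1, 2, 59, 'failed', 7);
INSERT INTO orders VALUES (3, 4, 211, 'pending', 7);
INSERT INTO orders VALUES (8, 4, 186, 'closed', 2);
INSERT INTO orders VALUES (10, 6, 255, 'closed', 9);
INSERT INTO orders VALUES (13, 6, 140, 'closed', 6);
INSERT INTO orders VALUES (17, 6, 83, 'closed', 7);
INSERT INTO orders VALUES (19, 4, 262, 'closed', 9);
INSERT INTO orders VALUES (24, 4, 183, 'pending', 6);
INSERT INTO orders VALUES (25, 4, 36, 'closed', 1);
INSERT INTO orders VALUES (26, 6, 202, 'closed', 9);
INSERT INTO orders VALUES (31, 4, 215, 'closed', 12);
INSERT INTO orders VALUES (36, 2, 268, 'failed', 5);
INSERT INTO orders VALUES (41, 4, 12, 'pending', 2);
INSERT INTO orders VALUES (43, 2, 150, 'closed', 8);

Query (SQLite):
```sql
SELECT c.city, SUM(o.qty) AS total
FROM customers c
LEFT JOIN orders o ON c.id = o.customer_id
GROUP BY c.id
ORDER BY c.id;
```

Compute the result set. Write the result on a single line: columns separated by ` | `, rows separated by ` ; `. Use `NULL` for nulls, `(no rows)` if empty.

Fresno | 20 ; Geneva | 39 ; Austin | 31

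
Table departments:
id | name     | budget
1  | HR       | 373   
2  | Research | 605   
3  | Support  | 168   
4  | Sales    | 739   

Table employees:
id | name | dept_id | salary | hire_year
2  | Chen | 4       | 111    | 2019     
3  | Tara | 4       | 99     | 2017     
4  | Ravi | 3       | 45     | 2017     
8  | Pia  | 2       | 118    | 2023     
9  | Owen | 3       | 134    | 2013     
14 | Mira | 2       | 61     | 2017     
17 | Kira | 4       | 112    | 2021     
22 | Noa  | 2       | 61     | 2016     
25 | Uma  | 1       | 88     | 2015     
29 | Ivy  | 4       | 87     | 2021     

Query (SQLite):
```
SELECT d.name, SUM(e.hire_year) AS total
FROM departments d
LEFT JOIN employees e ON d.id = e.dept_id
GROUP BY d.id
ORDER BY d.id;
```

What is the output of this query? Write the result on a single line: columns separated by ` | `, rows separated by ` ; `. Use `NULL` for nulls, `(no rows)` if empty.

HR | 2015 ; Research | 6056 ; Support | 4030 ; Sales | 8078

LEFT JOIN keeps every departments row; unmatched ones get NULL for employees columns.
Group by departments.id and compute SUM(e.hire_year). SUM over an all-NULL group is NULL.
  1: ids {25} → SUM(e.hire_year)=2015
  2: ids {8, 14, 22} → SUM(e.hire_year)=6056
  3: ids {4, 9} → SUM(e.hire_year)=4030
  4: ids {2, 3, 17, 29} → SUM(e.hire_year)=8078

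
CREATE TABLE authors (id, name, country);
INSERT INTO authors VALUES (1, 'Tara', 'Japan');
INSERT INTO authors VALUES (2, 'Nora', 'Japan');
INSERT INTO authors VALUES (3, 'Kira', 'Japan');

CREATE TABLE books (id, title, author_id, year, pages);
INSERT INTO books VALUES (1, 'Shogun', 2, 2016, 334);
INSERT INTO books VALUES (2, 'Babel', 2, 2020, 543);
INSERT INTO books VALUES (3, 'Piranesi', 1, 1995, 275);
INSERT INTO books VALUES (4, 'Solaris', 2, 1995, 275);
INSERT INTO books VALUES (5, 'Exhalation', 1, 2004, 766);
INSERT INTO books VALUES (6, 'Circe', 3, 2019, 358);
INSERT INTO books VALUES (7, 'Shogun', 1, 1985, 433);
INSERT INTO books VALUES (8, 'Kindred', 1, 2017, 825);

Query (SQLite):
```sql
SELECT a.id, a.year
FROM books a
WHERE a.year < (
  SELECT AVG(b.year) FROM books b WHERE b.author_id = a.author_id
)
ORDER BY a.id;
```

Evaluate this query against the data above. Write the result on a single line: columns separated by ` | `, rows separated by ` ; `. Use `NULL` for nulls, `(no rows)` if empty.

3 | 1995 ; 4 | 1995 ; 7 | 1985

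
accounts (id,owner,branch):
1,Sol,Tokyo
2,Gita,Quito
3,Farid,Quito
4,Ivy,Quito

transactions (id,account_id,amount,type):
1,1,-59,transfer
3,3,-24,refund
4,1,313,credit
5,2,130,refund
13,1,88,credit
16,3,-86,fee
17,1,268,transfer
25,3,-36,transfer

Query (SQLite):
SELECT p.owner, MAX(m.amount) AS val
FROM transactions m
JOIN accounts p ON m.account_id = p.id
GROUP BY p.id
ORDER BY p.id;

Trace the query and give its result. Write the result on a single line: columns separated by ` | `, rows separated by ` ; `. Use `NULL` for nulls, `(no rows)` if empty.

Join each transactions row to its accounts via account_id.
Group joined rows by accounts.id; compute MAX(m.amount) per group.
  1: ids {1, 4, 13, 17} → MAX(m.amount)=313
  2: ids {5} → MAX(m.amount)=130
  3: ids {3, 16, 25} → MAX(m.amount)=-24

Sol | 313 ; Gita | 130 ; Farid | -24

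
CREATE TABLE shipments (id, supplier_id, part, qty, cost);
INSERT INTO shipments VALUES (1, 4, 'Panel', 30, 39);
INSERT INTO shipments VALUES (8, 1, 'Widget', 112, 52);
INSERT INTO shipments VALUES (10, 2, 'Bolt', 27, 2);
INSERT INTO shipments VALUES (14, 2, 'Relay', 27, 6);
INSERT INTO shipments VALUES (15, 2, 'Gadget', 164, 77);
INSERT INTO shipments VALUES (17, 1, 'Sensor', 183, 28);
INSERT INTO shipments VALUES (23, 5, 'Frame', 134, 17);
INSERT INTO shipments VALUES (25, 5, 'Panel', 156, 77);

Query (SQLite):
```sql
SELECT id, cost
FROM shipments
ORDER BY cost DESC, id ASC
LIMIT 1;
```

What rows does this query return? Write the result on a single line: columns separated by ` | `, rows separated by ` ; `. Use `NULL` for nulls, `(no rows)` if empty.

Sort by cost desc, tiebreak id asc: (77, id=15), (77, id=25), (52, id=8), (39, id=1) …. Take first 1.

15 | 77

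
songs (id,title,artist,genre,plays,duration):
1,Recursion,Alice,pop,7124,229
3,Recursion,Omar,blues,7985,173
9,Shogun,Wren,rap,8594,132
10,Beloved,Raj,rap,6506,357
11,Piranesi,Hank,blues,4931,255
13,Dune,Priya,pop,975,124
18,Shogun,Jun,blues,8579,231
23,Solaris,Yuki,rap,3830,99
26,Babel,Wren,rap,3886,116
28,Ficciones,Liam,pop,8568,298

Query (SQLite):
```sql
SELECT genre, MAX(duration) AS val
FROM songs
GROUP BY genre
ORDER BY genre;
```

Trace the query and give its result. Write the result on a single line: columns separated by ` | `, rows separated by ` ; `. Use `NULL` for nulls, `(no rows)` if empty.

Partition songs by genre; compute MAX(duration) within each group.
  blues: ids {3, 11, 18} → MAX(duration)=255
  pop: ids {1, 13, 28} → MAX(duration)=298
  rap: ids {9, 10, 23, 26} → MAX(duration)=357

blues | 255 ; pop | 298 ; rap | 357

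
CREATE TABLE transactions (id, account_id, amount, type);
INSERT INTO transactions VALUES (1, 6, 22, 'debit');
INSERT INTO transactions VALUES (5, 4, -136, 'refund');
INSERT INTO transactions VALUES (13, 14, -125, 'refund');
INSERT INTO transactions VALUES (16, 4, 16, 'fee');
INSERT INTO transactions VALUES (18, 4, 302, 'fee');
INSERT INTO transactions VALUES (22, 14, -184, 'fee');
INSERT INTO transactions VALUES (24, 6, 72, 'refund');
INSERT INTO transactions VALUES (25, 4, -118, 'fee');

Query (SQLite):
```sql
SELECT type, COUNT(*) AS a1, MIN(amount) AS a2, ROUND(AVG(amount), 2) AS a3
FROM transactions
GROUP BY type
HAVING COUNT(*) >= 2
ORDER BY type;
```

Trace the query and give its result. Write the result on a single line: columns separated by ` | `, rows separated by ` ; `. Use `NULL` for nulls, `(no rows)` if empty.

fee | 4 | -184 | 4 ; refund | 3 | -136 | -63

Group transactions by type.
Per group compute: COUNT(*), MIN(amount), ROUND(AVG(amount), 2).
HAVING: drop groups with fewer than 2 rows.
  debit: ids {1} → COUNT(*)=1, MIN(amount)=22, ROUND(AVG(amount), 2)=22
  fee: ids {16, 18, 22, 25} → COUNT(*)=4, MIN(amount)=-184, ROUND(AVG(amount), 2)=4
  refund: ids {5, 13, 24} → COUNT(*)=3, MIN(amount)=-136, ROUND(AVG(amount), 2)=-63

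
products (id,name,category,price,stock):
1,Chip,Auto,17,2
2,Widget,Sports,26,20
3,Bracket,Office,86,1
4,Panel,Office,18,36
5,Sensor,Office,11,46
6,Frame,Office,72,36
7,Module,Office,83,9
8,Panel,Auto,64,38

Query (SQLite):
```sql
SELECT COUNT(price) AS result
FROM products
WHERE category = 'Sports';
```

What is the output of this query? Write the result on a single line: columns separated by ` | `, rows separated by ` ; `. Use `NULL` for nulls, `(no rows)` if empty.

Rows where category='Sports' → price values: [26].
COUNT(price) counts non-NULL values → 1.

1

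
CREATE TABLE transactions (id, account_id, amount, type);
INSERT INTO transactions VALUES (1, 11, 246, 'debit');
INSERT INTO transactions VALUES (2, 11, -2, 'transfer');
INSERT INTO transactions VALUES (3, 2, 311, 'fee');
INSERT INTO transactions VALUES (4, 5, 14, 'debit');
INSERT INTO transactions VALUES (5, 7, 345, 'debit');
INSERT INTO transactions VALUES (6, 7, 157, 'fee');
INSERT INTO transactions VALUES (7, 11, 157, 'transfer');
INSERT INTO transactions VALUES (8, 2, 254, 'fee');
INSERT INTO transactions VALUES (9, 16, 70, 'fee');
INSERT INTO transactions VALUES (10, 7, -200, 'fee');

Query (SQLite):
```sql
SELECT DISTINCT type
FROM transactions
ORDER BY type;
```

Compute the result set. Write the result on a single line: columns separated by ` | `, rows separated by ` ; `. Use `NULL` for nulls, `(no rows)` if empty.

Collect distinct type values from transactions.

debit ; fee ; transfer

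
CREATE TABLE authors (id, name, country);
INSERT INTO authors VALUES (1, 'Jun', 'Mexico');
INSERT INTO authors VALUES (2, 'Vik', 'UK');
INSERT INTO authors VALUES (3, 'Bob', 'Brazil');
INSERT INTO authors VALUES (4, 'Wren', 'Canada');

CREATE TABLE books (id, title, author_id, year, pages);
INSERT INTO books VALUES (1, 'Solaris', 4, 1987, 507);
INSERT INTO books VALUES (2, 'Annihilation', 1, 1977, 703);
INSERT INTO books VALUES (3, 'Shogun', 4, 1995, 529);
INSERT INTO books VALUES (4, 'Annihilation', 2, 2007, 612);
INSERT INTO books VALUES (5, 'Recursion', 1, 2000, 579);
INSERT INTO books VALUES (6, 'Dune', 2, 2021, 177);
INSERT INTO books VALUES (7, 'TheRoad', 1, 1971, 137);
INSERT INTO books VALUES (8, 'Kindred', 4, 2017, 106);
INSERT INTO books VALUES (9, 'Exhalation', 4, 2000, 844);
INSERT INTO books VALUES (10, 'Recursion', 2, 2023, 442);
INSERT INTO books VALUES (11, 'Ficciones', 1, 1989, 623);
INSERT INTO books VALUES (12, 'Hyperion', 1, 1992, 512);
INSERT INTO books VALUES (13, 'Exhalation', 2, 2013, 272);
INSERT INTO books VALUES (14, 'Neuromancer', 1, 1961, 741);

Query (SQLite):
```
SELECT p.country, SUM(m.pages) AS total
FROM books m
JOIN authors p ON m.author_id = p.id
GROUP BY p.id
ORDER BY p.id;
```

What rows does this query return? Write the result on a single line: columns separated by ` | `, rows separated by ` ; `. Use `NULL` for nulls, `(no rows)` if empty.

Mexico | 3295 ; UK | 1503 ; Canada | 1986

Join each books row to its authors via author_id.
Group joined rows by authors.id; compute SUM(m.pages) per group.
  1: ids {2, 5, 7, 11, 12, 14} → SUM(m.pages)=3295
  2: ids {4, 6, 10, 13} → SUM(m.pages)=1503
  4: ids {1, 3, 8, 9} → SUM(m.pages)=1986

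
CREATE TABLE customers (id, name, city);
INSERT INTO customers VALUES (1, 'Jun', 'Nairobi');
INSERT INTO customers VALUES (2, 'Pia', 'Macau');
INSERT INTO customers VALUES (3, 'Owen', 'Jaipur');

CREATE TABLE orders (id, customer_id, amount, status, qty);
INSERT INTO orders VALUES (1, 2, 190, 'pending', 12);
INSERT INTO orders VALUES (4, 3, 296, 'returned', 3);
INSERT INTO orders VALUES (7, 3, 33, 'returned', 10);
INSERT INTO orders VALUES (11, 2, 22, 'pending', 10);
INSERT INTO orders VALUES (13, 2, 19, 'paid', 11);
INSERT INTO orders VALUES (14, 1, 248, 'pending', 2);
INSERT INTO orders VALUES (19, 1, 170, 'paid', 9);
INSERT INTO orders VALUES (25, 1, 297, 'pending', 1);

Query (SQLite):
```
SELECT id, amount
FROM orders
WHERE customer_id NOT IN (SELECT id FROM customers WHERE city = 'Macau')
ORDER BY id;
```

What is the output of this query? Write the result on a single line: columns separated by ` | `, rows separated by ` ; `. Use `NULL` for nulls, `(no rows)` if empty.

4 | 296 ; 7 | 33 ; 14 | 248 ; 19 | 170 ; 25 | 297

Inner query: customers.id where city = 'Macau'.
Outer: keep orders rows whose customer_id is not in that set.
Inner query → {2}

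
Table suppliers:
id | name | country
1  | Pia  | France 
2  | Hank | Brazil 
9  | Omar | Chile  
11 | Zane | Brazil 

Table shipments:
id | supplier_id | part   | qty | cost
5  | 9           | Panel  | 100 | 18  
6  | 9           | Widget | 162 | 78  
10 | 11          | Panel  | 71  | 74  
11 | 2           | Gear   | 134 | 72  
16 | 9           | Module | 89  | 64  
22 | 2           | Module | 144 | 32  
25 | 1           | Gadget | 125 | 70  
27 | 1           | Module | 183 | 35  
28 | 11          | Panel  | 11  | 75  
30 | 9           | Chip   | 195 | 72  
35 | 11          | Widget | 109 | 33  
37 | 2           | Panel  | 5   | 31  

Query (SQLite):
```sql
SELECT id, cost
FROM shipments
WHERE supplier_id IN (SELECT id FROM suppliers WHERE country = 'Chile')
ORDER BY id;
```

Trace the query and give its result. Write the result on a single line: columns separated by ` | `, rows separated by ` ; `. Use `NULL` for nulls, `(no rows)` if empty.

5 | 18 ; 6 | 78 ; 16 | 64 ; 30 | 72

Inner query: suppliers.id where country = 'Chile'.
Outer: keep shipments rows whose supplier_id is in that set.
Inner query → {9}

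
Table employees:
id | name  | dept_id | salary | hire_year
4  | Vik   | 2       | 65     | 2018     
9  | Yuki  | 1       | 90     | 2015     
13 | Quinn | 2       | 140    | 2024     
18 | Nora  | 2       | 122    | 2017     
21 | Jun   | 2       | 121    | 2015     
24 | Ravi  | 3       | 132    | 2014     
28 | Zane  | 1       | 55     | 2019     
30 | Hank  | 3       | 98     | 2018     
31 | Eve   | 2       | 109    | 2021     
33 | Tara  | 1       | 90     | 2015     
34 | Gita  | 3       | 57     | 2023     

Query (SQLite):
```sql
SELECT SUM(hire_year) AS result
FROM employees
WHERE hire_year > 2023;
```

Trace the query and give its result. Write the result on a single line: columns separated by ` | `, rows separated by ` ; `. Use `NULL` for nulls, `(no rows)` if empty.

Rows where hire_year > 2023 → hire_year values: [2024].
SUM of non-NULL values = 2024.

2024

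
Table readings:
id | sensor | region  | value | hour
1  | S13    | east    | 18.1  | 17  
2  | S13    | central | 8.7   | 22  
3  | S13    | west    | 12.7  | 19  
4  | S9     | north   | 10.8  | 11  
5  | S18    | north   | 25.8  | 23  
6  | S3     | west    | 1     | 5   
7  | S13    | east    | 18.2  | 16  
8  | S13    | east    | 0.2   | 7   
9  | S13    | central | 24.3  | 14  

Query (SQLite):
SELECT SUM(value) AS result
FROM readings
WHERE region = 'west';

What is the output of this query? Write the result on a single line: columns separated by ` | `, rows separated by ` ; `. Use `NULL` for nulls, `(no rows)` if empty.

13.7

Rows where region='west' → value values: [12.7, 1].
SUM of non-NULL values = 13.7.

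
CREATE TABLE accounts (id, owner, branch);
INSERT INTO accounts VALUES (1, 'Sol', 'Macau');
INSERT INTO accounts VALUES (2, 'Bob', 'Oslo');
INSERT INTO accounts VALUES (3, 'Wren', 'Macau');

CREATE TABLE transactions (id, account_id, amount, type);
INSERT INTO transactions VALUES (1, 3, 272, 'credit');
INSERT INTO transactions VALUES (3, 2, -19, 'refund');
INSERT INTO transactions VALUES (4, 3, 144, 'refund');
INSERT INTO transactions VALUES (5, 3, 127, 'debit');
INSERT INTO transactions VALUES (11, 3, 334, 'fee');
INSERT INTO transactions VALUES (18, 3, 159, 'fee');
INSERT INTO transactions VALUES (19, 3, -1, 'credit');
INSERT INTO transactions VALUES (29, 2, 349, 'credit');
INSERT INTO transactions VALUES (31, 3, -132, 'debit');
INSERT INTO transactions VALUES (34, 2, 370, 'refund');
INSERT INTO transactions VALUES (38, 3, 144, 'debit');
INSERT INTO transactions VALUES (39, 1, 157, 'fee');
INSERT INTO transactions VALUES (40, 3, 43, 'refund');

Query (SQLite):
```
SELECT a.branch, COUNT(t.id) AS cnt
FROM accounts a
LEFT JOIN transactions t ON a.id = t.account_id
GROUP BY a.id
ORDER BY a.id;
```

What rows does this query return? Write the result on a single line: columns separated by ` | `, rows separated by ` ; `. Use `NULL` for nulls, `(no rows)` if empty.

LEFT JOIN keeps every accounts row; unmatched ones get NULL for transactions columns.
Group by accounts.id and compute COUNT(t.id). COUNT(col) of an all-NULL group is 0.
  1: ids {39} → COUNT(t.id)=1
  2: ids {3, 29, 34} → COUNT(t.id)=3
  3: ids {1, 4, 5, 11, 18, 19, 31, 38, 40} → COUNT(t.id)=9

Macau | 1 ; Oslo | 3 ; Macau | 9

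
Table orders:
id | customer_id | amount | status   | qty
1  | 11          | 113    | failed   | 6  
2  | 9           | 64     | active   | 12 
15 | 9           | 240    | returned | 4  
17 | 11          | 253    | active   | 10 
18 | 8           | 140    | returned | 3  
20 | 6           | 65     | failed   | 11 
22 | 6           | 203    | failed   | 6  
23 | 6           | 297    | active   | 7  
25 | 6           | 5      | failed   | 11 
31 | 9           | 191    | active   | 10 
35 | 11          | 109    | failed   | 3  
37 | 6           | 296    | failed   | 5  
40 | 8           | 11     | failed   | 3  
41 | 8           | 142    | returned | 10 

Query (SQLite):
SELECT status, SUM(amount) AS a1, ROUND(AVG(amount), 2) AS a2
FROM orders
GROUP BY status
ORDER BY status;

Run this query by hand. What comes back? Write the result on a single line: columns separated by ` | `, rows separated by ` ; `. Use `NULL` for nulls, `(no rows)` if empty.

Group orders by status.
Per group compute: SUM(amount), ROUND(AVG(amount), 2).
  active: ids {2, 17, 23, 31} → SUM(amount)=805, ROUND(AVG(amount), 2)=201.25
  failed: ids {1, 20, 22, 25, 35, 37, 40} → SUM(amount)=802, ROUND(AVG(amount), 2)=114.57
  returned: ids {15, 18, 41} → SUM(amount)=522, ROUND(AVG(amount), 2)=174

active | 805 | 201.25 ; failed | 802 | 114.57 ; returned | 522 | 174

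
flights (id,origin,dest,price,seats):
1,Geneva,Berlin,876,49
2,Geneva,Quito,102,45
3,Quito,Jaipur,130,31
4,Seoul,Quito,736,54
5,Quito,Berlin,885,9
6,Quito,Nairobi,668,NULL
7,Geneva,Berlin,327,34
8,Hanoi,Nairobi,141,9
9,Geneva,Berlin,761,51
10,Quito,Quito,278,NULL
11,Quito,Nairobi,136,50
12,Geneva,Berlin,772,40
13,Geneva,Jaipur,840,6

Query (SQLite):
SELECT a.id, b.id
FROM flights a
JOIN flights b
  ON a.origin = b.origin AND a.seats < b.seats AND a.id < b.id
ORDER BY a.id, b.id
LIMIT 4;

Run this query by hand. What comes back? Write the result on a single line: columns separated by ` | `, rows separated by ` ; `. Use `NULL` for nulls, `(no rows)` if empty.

1 | 9 ; 2 | 9 ; 3 | 11 ; 5 | 11

Pairs (a,b) with same origin, a.seats < b.seats, a.id < b.id.
origin groups: Geneva:{1,2,7,9,12,13} Hanoi:{8} Quito:{3,5,6,10,11} Seoul:{4}
Ordered by (a.id, b.id); first 4.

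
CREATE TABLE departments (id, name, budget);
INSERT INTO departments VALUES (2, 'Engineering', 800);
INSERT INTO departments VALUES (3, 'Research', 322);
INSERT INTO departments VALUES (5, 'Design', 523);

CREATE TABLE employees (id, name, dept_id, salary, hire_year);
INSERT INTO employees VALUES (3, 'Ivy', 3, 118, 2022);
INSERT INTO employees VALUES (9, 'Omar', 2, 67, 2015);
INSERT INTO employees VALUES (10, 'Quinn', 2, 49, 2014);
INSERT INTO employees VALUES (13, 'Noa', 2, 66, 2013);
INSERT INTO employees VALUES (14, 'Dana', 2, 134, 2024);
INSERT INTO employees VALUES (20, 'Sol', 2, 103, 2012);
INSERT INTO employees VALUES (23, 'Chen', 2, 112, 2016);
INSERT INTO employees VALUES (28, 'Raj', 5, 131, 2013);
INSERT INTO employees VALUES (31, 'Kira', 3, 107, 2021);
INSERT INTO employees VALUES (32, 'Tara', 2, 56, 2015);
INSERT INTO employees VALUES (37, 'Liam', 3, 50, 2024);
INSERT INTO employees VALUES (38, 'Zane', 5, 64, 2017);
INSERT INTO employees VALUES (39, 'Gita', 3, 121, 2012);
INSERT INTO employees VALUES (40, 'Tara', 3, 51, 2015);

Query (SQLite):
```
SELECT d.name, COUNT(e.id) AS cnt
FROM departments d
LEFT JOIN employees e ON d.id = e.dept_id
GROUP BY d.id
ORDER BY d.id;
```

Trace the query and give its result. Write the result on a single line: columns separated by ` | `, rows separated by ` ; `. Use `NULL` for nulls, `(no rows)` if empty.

LEFT JOIN keeps every departments row; unmatched ones get NULL for employees columns.
Group by departments.id and compute COUNT(e.id). COUNT(col) of an all-NULL group is 0.
  2: ids {9, 10, 13, 14, 20, 23, 32} → COUNT(e.id)=7
  3: ids {3, 31, 37, 39, 40} → COUNT(e.id)=5
  5: ids {28, 38} → COUNT(e.id)=2

Engineering | 7 ; Research | 5 ; Design | 2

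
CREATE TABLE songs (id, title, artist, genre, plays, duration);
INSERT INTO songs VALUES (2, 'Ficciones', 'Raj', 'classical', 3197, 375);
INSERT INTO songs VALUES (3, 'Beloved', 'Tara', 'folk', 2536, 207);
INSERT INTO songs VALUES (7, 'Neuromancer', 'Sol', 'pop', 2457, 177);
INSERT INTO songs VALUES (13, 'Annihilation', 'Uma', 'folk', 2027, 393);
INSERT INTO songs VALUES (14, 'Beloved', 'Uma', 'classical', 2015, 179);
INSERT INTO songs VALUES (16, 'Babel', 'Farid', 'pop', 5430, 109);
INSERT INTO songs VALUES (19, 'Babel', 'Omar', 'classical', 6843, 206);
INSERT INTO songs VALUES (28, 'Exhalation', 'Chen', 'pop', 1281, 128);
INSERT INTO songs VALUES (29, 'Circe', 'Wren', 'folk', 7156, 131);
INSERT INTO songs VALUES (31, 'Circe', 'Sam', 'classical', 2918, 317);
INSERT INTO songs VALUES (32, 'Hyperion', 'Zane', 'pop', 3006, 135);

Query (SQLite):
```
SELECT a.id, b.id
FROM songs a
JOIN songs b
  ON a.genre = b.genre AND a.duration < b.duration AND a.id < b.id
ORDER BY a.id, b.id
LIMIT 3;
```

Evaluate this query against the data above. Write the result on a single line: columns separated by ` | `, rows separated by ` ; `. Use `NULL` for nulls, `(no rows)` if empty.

3 | 13 ; 14 | 19 ; 14 | 31

Pairs (a,b) with same genre, a.duration < b.duration, a.id < b.id.
genre groups: classical:{2,14,19,31} folk:{3,13,29} pop:{7,16,28,32}
Ordered by (a.id, b.id); first 3.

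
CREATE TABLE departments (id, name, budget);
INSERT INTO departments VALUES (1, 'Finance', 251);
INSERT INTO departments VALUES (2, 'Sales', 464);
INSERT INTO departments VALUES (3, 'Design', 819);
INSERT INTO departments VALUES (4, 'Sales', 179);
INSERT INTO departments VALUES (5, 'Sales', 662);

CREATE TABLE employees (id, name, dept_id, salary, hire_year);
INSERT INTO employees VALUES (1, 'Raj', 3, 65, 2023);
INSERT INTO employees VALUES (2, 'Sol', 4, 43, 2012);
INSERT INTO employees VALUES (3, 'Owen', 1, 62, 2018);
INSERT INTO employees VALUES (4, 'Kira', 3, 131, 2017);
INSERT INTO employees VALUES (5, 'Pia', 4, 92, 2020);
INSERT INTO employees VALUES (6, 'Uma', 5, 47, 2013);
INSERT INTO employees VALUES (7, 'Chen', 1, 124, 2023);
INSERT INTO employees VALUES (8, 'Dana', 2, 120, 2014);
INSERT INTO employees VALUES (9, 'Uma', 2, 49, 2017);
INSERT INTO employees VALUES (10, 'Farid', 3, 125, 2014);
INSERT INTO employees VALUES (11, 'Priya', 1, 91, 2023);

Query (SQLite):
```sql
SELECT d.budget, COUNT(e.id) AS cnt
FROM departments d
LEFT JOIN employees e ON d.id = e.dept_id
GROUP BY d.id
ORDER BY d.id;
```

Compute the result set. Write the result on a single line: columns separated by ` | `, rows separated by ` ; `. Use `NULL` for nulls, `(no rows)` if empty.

251 | 3 ; 464 | 2 ; 819 | 3 ; 179 | 2 ; 662 | 1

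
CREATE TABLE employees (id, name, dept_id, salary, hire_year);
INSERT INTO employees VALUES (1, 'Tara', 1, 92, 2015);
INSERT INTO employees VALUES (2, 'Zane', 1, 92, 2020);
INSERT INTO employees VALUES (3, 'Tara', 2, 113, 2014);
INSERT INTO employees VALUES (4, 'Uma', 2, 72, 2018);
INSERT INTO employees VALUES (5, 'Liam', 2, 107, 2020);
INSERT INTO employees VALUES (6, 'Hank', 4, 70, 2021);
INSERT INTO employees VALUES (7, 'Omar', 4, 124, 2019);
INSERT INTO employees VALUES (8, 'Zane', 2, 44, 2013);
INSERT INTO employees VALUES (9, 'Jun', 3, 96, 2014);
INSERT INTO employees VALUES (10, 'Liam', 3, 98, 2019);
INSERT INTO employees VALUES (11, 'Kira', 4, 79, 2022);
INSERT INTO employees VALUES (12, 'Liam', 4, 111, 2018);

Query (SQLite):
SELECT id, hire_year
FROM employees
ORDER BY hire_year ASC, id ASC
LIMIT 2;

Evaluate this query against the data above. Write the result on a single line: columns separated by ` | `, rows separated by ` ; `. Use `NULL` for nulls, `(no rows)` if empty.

Sort by hire_year asc, tiebreak id asc: (2013, id=8), (2014, id=3), (2014, id=9), (2015, id=1), (2018, id=4) …. Take first 2.

8 | 2013 ; 3 | 2014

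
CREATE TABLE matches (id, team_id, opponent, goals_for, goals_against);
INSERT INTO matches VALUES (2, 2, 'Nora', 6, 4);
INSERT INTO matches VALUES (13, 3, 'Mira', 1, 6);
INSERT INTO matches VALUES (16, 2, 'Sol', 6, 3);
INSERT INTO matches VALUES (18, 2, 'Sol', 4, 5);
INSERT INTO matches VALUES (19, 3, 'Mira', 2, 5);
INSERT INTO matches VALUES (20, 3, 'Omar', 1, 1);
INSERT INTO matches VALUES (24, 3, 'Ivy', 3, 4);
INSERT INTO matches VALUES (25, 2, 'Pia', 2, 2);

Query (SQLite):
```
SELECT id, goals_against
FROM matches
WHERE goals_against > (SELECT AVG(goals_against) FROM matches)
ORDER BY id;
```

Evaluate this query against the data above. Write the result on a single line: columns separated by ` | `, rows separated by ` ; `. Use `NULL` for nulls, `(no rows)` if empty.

2 | 4 ; 13 | 6 ; 18 | 5 ; 19 | 5 ; 24 | 4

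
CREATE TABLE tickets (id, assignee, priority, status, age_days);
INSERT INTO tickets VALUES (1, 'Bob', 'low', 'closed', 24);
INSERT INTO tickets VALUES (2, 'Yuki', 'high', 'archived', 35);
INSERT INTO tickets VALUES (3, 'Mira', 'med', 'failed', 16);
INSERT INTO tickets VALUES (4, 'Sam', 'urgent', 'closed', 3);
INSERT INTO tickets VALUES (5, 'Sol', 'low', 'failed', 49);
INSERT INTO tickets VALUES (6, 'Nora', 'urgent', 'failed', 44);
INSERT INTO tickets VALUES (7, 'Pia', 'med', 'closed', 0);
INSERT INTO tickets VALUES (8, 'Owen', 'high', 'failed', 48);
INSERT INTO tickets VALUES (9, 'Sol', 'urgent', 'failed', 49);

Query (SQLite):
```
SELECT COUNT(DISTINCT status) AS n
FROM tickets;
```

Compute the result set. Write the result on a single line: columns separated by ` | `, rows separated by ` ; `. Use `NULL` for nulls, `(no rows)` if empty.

3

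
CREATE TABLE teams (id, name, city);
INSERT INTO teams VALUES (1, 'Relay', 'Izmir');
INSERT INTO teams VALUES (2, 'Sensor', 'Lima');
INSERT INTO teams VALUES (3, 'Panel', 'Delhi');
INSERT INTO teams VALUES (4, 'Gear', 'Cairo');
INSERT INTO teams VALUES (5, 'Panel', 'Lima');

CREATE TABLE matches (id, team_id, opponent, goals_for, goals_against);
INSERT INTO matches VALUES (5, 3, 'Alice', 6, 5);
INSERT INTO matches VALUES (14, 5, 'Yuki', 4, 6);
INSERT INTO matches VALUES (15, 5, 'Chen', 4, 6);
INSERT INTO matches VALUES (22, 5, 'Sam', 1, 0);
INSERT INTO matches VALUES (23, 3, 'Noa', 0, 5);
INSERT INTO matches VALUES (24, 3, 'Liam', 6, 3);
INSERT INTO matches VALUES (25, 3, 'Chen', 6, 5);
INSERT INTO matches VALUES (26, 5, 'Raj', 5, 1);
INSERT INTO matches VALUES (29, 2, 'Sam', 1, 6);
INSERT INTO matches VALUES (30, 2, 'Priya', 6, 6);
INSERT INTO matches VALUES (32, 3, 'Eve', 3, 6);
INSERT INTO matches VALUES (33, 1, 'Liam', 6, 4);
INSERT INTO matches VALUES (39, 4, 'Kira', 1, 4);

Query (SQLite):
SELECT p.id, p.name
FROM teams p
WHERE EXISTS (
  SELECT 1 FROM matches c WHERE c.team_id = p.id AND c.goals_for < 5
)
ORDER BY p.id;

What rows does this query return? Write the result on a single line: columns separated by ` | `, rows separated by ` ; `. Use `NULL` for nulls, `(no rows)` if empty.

For each teams row, check whether any matches with matching team_id has goals_for < 5.
Keep rows where that is true.

2 | Sensor ; 3 | Panel ; 4 | Gear ; 5 | Panel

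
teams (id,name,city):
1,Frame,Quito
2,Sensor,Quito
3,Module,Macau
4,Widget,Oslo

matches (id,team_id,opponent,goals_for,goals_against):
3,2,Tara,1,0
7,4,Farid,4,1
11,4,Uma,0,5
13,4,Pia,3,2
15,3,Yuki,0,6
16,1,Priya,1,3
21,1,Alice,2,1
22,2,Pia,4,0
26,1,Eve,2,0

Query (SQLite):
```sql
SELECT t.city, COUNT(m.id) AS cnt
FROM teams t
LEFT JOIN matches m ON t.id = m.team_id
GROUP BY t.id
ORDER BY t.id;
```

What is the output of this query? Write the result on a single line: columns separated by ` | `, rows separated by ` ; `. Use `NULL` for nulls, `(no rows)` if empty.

Quito | 3 ; Quito | 2 ; Macau | 1 ; Oslo | 3

LEFT JOIN keeps every teams row; unmatched ones get NULL for matches columns.
Group by teams.id and compute COUNT(m.id). COUNT(col) of an all-NULL group is 0.
  1: ids {16, 21, 26} → COUNT(m.id)=3
  2: ids {3, 22} → COUNT(m.id)=2
  3: ids {15} → COUNT(m.id)=1
  4: ids {7, 11, 13} → COUNT(m.id)=3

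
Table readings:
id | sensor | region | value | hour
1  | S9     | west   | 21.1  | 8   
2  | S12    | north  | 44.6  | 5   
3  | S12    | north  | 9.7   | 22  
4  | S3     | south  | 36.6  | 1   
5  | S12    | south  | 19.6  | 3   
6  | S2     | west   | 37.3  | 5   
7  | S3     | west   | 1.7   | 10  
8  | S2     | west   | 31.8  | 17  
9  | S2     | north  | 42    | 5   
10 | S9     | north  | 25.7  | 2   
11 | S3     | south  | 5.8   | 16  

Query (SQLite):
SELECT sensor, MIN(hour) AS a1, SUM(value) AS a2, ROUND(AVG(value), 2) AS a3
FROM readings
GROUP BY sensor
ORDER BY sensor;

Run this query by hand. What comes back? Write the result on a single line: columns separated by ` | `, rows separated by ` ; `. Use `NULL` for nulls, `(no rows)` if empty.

S12 | 3 | 73.9 | 24.63 ; S2 | 5 | 111.1 | 37.03 ; S3 | 1 | 44.1 | 14.7 ; S9 | 2 | 46.8 | 23.4

Group readings by sensor.
Per group compute: MIN(hour), SUM(value), ROUND(AVG(value), 2).
  S12: ids {2, 3, 5} → MIN(hour)=3, SUM(value)=73.9, ROUND(AVG(value), 2)=24.63
  S2: ids {6, 8, 9} → MIN(hour)=5, SUM(value)=111.1, ROUND(AVG(value), 2)=37.03
  S3: ids {4, 7, 11} → MIN(hour)=1, SUM(value)=44.1, ROUND(AVG(value), 2)=14.7
  S9: ids {1, 10} → MIN(hour)=2, SUM(value)=46.8, ROUND(AVG(value), 2)=23.4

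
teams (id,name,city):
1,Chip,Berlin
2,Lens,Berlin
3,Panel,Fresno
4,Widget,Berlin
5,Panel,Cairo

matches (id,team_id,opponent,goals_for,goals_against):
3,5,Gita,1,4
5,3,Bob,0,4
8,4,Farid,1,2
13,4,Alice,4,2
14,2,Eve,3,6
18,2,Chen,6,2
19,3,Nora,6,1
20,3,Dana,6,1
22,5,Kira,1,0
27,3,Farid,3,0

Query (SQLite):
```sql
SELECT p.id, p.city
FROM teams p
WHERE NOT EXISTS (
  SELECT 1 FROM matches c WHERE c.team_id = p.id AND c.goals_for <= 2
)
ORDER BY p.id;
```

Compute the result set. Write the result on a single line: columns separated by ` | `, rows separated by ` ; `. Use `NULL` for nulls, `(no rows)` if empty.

1 | Berlin ; 2 | Berlin

For each teams row, check whether any matches with matching team_id has goals_for <= 2.
Keep rows where that is false.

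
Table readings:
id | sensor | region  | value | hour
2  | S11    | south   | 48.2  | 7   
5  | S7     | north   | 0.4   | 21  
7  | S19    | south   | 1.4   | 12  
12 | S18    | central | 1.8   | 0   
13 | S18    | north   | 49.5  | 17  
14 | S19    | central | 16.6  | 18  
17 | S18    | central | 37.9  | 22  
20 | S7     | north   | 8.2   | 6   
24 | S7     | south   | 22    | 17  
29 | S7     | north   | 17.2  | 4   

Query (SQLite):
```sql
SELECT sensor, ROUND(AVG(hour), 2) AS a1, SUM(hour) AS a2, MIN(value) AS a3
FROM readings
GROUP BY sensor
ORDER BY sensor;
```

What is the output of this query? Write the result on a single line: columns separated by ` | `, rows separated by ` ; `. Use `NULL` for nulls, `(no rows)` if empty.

Group readings by sensor.
Per group compute: ROUND(AVG(hour), 2), SUM(hour), MIN(value).
  S11: ids {2} → ROUND(AVG(hour), 2)=7, SUM(hour)=7, MIN(value)=48.2
  S18: ids {12, 13, 17} → ROUND(AVG(hour), 2)=13, SUM(hour)=39, MIN(value)=1.8
  S19: ids {7, 14} → ROUND(AVG(hour), 2)=15, SUM(hour)=30, MIN(value)=1.4
  S7: ids {5, 20, 24, 29} → ROUND(AVG(hour), 2)=12, SUM(hour)=48, MIN(value)=0.4

S11 | 7 | 7 | 48.2 ; S18 | 13 | 39 | 1.8 ; S19 | 15 | 30 | 1.4 ; S7 | 12 | 48 | 0.4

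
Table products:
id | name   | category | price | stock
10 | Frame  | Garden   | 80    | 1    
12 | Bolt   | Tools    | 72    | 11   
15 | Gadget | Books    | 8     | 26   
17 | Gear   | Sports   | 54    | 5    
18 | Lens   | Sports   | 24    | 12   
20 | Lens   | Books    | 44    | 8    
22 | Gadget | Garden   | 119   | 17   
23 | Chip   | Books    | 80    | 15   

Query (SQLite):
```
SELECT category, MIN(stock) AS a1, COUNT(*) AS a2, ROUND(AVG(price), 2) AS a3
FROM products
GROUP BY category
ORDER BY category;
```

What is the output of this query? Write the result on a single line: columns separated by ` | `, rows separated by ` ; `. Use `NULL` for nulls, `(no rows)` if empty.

Group products by category.
Per group compute: MIN(stock), COUNT(*), ROUND(AVG(price), 2).
  Books: ids {15, 20, 23} → MIN(stock)=8, COUNT(*)=3, ROUND(AVG(price), 2)=44
  Garden: ids {10, 22} → MIN(stock)=1, COUNT(*)=2, ROUND(AVG(price), 2)=99.5
  Sports: ids {17, 18} → MIN(stock)=5, COUNT(*)=2, ROUND(AVG(price), 2)=39
  Tools: ids {12} → MIN(stock)=11, COUNT(*)=1, ROUND(AVG(price), 2)=72

Books | 8 | 3 | 44 ; Garden | 1 | 2 | 99.5 ; Sports | 5 | 2 | 39 ; Tools | 11 | 1 | 72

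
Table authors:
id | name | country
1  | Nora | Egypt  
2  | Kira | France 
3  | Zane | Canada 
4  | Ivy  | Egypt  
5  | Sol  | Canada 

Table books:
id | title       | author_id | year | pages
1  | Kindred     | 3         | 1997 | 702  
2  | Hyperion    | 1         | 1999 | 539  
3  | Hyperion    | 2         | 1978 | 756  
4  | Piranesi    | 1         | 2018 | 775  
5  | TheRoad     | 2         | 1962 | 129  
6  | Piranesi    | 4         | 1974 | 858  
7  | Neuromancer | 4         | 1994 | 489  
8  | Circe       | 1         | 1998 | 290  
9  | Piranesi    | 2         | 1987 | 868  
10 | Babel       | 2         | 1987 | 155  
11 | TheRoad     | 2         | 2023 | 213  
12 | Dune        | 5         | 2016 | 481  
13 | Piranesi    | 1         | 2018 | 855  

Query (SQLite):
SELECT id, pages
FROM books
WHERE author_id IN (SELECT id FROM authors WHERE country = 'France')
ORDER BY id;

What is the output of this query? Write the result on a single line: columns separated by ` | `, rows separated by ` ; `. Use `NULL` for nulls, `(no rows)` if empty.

Inner query: authors.id where country = 'France'.
Outer: keep books rows whose author_id is in that set.
Inner query → {2}

3 | 756 ; 5 | 129 ; 9 | 868 ; 10 | 155 ; 11 | 213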